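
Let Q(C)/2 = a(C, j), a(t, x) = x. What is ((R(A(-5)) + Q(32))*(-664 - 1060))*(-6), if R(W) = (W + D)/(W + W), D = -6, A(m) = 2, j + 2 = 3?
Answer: 10344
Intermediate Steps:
j = 1 (j = -2 + 3 = 1)
Q(C) = 2 (Q(C) = 2*1 = 2)
R(W) = (-6 + W)/(2*W) (R(W) = (W - 6)/(W + W) = (-6 + W)/((2*W)) = (-6 + W)*(1/(2*W)) = (-6 + W)/(2*W))
((R(A(-5)) + Q(32))*(-664 - 1060))*(-6) = (((½)*(-6 + 2)/2 + 2)*(-664 - 1060))*(-6) = (((½)*(½)*(-4) + 2)*(-1724))*(-6) = ((-1 + 2)*(-1724))*(-6) = (1*(-1724))*(-6) = -1724*(-6) = 10344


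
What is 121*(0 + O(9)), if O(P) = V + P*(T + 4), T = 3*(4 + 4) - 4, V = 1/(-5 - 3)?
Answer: 208967/8 ≈ 26121.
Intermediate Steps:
V = -1/8 (V = 1/(-8) = -1/8 ≈ -0.12500)
T = 20 (T = 3*8 - 4 = 24 - 4 = 20)
O(P) = -1/8 + 24*P (O(P) = -1/8 + P*(20 + 4) = -1/8 + P*24 = -1/8 + 24*P)
121*(0 + O(9)) = 121*(0 + (-1/8 + 24*9)) = 121*(0 + (-1/8 + 216)) = 121*(0 + 1727/8) = 121*(1727/8) = 208967/8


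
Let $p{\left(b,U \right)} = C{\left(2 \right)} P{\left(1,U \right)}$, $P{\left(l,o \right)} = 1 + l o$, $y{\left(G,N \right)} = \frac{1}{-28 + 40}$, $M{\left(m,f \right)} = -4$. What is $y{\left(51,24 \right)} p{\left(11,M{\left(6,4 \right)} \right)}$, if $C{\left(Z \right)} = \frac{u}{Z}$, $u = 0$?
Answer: $0$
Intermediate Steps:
$y{\left(G,N \right)} = \frac{1}{12}$
$C{\left(Z \right)} = 0$ ($C{\left(Z \right)} = \frac{0}{Z} = 0$)
$p{\left(b,U \right)} = 0$ ($p{\left(b,U \right)} = 0 \left(1 + 1 U\right) = 0 \left(1 + U\right) = 0$)
$y{\left(51,24 \right)} p{\left(11,M{\left(6,4 \right)} \right)} = \frac{1}{12} \cdot 0 = 0$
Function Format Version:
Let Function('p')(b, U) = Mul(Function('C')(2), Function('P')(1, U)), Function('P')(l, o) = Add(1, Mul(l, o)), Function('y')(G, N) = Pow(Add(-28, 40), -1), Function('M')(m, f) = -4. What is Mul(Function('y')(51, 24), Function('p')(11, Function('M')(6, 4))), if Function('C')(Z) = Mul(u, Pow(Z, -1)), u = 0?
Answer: 0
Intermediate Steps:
Function('y')(G, N) = Rational(1, 12) (Function('y')(G, N) = Pow(12, -1) = Rational(1, 12))
Function('C')(Z) = 0 (Function('C')(Z) = Mul(0, Pow(Z, -1)) = 0)
Function('p')(b, U) = 0 (Function('p')(b, U) = Mul(0, Add(1, Mul(1, U))) = Mul(0, Add(1, U)) = 0)
Mul(Function('y')(51, 24), Function('p')(11, Function('M')(6, 4))) = Mul(Rational(1, 12), 0) = 0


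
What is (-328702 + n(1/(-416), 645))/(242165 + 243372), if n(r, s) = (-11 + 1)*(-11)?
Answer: -328592/485537 ≈ -0.67676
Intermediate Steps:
n(r, s) = 110 (n(r, s) = -10*(-11) = 110)
(-328702 + n(1/(-416), 645))/(242165 + 243372) = (-328702 + 110)/(242165 + 243372) = -328592/485537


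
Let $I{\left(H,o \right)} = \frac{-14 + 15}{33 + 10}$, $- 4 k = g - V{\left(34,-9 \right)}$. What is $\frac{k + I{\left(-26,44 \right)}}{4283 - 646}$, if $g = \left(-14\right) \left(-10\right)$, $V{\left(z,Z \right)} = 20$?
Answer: $- \frac{1289}{156391} \approx -0.0082422$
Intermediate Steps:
$g = 140$
$k = -30$ ($k = - \frac{140 - 20}{4} = \left(- \frac{1}{4}\right) 120 = -30$)
$I{\left(H,o \right)} = \frac{1}{43}$ ($I{\left(H,o \right)} = 1 \cdot \frac{1}{43} = \frac{1}{43}$)
$\frac{k + I{\left(-26,44 \right)}}{4283 - 646} = \frac{-30 + \frac{1}{43}}{4283 - 646} = - \frac{1289}{43 \cdot 3637} = \left(- \frac{1289}{43}\right) \frac{1}{3637} = - \frac{1289}{156391}$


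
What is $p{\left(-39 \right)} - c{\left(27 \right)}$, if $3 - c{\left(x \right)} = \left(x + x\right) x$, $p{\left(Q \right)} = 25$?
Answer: $1480$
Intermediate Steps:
$c{\left(x \right)} = 3 - 2 x^{2}$ ($c{\left(x \right)} = 3 - \left(x + x\right) x = 3 - 2 x x = 3 - 2 x^{2}$)
$p{\left(-39 \right)} - c{\left(27 \right)} = 25 - \left(3 - 2 \cdot 27^{2}\right) = 25 - \left(3 - 1458\right) = 25 - -1455 = 25 + 1455 = 1480$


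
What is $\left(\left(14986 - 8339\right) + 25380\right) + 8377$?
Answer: $40404$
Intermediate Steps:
$\left(\left(14986 - 8339\right) + 25380\right) + 8377 = \left(6647 + 25380\right) + 8377 = 32027 + 8377 = 40404$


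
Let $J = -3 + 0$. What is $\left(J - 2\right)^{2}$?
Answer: $25$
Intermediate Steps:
$J = -3$
$\left(J - 2\right)^{2} = \left(-3 - 2\right)^{2} = \left(-5\right)^{2} = 25$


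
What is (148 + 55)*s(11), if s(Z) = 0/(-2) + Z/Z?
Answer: 203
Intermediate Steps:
s(Z) = 1 (s(Z) = 0*(-1/2) + 1 = 0 + 1 = 1)
(148 + 55)*s(11) = (148 + 55)*1 = 203*1 = 203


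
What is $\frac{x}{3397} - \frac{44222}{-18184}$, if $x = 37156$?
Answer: $\frac{412933419}{30885524} \approx 13.37$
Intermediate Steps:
$\frac{x}{3397} - \frac{44222}{-18184} = \frac{37156}{3397} - \frac{44222}{-18184} = 37156 \cdot \frac{1}{3397} - - \frac{22111}{9092} = \frac{37156}{3397} + \frac{22111}{9092} = \frac{412933419}{30885524}$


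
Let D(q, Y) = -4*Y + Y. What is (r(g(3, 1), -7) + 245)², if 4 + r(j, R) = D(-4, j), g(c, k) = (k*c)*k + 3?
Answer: 49729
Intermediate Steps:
D(q, Y) = -3*Y
g(c, k) = 3 + c*k² (g(c, k) = (c*k)*k + 3 = c*k² + 3 = 3 + c*k²)
r(j, R) = -4 - 3*j
(r(g(3, 1), -7) + 245)² = ((-4 - 3*(3 + 3*1²)) + 245)² = ((-4 - 3*(3 + 3*1)) + 245)² = ((-4 - 3*(3 + 3)) + 245)² = ((-4 - 3*6) + 245)² = ((-4 - 18) + 245)² = (-22 + 245)² = 223² = 49729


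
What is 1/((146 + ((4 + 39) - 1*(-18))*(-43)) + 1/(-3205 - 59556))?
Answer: -62761/155458998 ≈ -0.00040371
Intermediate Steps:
1/((146 + ((4 + 39) - 1*(-18))*(-43)) + 1/(-3205 - 59556)) = 1/((146 + (43 + 18)*(-43)) + 1/(-62761)) = 1/((146 + 61*(-43)) - 1/62761) = 1/((146 - 2623) - 1/62761) = 1/(-2477 - 1/62761) = 1/(-155458998/62761) = -62761/155458998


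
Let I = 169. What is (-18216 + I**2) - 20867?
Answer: -10522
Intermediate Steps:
(-18216 + I**2) - 20867 = (-18216 + 169**2) - 20867 = (-18216 + 28561) - 20867 = 10345 - 20867 = -10522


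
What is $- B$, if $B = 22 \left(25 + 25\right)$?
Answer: $-1100$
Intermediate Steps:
$B = 1100$ ($B = 22 \cdot 50 = 1100$)
$- B = \left(-1\right) 1100 = -1100$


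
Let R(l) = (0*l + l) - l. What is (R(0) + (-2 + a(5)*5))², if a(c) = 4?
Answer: 324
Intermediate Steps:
R(l) = 0 (R(l) = (0 + l) - l = l - l = 0)
(R(0) + (-2 + a(5)*5))² = (0 + (-2 + 4*5))² = (0 + (-2 + 20))² = (0 + 18)² = 18² = 324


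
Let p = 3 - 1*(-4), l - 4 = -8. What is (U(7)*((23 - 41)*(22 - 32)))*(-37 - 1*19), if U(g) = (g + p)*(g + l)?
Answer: -423360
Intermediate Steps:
l = -4 (l = 4 - 8 = -4)
p = 7 (p = 3 + 4 = 7)
U(g) = (-4 + g)*(7 + g) (U(g) = (g + 7)*(g - 4) = (7 + g)*(-4 + g) = (-4 + g)*(7 + g))
(U(7)*((23 - 41)*(22 - 32)))*(-37 - 1*19) = ((-28 + 7² + 3*7)*((23 - 41)*(22 - 32)))*(-37 - 1*19) = ((-28 + 49 + 21)*(-18*(-10)))*(-37 - 19) = (42*180)*(-56) = 7560*(-56) = -423360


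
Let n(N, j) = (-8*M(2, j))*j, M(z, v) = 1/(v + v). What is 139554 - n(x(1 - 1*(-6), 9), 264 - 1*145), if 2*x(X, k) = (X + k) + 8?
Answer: 139558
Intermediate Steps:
M(z, v) = 1/(2*v)
x(X, k) = 4 + X/2 + k/2 (x(X, k) = ((X + k) + 8)/2 = (8 + X + k)/2 = 4 + X/2 + k/2)
n(N, j) = -4 (n(N, j) = (-4/j)*j = -4)
139554 - n(x(1 - 1*(-6), 9), 264 - 1*145) = 139554 - 1*(-4) = 139554 + 4 = 139558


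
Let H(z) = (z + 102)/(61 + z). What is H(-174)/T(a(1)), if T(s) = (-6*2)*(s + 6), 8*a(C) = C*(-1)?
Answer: -48/5311 ≈ -0.0090379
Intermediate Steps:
a(C) = -C/8 (a(C) = (C*(-1))/8 = (-C)/8 = -C/8)
H(z) = (102 + z)/(61 + z)
T(s) = -72 - 12*s (T(s) = -12*(6 + s) = -72 - 12*s)
H(-174)/T(a(1)) = ((102 - 174)/(61 - 174))/(-72 - (-3)/2) = (-72/(-113))/(-72 - 12*(-1/8)) = (-1/113*(-72))/(-72 + 3/2) = 72/(113*(-141/2)) = (72/113)*(-2/141) = -48/5311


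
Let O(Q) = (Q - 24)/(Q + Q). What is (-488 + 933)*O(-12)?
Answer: 1335/2 ≈ 667.50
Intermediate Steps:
O(Q) = (-24 + Q)/(2*Q) (O(Q) = (-24 + Q)/((2*Q)) = (-24 + Q)*(1/(2*Q)) = (-24 + Q)/(2*Q))
(-488 + 933)*O(-12) = (-488 + 933)*((1/2)*(-24 - 12)/(-12)) = 445*((1/2)*(-1/12)*(-36)) = 445*(3/2) = 1335/2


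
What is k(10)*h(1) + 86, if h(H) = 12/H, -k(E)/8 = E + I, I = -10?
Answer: 86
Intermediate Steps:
k(E) = 80 - 8*E (k(E) = -8*(E - 10) = -8*(-10 + E) = 80 - 8*E)
k(10)*h(1) + 86 = (80 - 8*10)*(12/1) + 86 = (80 - 80)*(12*1) + 86 = 0*12 + 86 = 0 + 86 = 86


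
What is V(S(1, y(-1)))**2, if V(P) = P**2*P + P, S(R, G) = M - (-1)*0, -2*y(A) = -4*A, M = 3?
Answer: 900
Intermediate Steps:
y(A) = 2*A (y(A) = -(-2)*A = 2*A)
S(R, G) = 3 (S(R, G) = 3 - (-1)*0 = 3 - 1*0 = 3 + 0 = 3)
V(P) = P + P**3 (V(P) = P**3 + P = P + P**3)
V(S(1, y(-1)))**2 = (3 + 3**3)**2 = (3 + 27)**2 = 30**2 = 900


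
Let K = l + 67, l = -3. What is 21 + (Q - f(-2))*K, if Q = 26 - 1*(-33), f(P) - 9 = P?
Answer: 3349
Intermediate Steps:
f(P) = 9 + P
Q = 59 (Q = 26 + 33 = 59)
K = 64 (K = -3 + 67 = 64)
21 + (Q - f(-2))*K = 21 + (59 - (9 - 2))*64 = 21 + (59 - 1*7)*64 = 21 + (59 - 7)*64 = 21 + 52*64 = 21 + 3328 = 3349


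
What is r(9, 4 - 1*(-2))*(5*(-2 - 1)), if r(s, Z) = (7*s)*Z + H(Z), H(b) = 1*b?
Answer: -5760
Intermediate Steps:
H(b) = b
r(s, Z) = Z + 7*Z*s (r(s, Z) = (7*s)*Z + Z = 7*Z*s + Z = Z + 7*Z*s)
r(9, 4 - 1*(-2))*(5*(-2 - 1)) = ((4 - 1*(-2))*(1 + 7*9))*(5*(-2 - 1)) = ((4 + 2)*(1 + 63))*(5*(-3)) = (6*64)*(-15) = 384*(-15) = -5760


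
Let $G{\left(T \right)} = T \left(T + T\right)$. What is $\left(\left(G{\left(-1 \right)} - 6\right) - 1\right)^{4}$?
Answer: $625$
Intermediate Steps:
$G{\left(T \right)} = 2 T^{2}$ ($G{\left(T \right)} = T 2 T = 2 T^{2}$)
$\left(\left(G{\left(-1 \right)} - 6\right) - 1\right)^{4} = \left(\left(2 \left(-1\right)^{2} - 6\right) - 1\right)^{4} = \left(\left(2 \cdot 1 - 6\right) - 1\right)^{4} = \left(\left(2 - 6\right) - 1\right)^{4} = \left(-4 - 1\right)^{4} = \left(-5\right)^{4} = 625$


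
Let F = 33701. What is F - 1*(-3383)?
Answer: 37084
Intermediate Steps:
F - 1*(-3383) = 33701 - 1*(-3383) = 33701 + 3383 = 37084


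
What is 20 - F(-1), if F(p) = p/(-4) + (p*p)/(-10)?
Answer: 397/20 ≈ 19.850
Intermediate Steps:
F(p) = -p/4 - p**2/10 (F(p) = p*(-1/4) + p**2*(-1/10) = -p/4 - p**2/10)
20 - F(-1) = 20 - (-1)*(-1)*(5 + 2*(-1))/20 = 20 - (-1)*(-1)*(5 - 2)/20 = 20 - (-1)*(-1)*3/20 = 20 - 1*3/20 = 20 - 3/20 = 397/20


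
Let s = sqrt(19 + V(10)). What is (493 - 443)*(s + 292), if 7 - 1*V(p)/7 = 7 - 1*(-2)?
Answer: 14600 + 50*sqrt(5) ≈ 14712.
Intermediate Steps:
V(p) = -14 (V(p) = 49 - 7*(7 - 1*(-2)) = 49 - 7*(7 + 2) = 49 - 7*9 = 49 - 63 = -14)
s = sqrt(5) (s = sqrt(19 - 14) = sqrt(5) ≈ 2.2361)
(493 - 443)*(s + 292) = (493 - 443)*(sqrt(5) + 292) = 50*(292 + sqrt(5)) = 14600 + 50*sqrt(5)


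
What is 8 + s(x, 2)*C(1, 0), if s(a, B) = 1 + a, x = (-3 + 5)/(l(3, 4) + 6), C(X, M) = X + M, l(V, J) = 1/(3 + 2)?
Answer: 289/31 ≈ 9.3226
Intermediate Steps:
l(V, J) = 1/5
C(X, M) = M + X
x = 10/31 (x = (-3 + 5)/(1/5 + 6) = 2/(31/5) = 2*(5/31) = 10/31 ≈ 0.32258)
8 + s(x, 2)*C(1, 0) = 8 + (1 + 10/31)*(0 + 1) = 8 + (41/31)*1 = 8 + 41/31 = 289/31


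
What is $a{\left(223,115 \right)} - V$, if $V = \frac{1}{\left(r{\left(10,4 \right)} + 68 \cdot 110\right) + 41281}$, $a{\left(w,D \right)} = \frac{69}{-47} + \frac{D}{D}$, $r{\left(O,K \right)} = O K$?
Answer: $- \frac{1073669}{2293647} \approx -0.46811$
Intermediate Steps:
$r{\left(O,K \right)} = K O$
$a{\left(w,D \right)} = - \frac{22}{47}$ ($a{\left(w,D \right)} = 69 \left(- \frac{1}{47}\right) + 1 = - \frac{69}{47} + 1 = - \frac{22}{47}$)
$V = \frac{1}{48801}$ ($V = \frac{1}{\left(4 \cdot 10 + 68 \cdot 110\right) + 41281} = \frac{1}{\left(40 + 7480\right) + 41281} = \frac{1}{7520 + 41281} = \frac{1}{48801} \approx 2.0491 \cdot 10^{-5}$)
$a{\left(223,115 \right)} - V = - \frac{22}{47} - \frac{1}{48801} = - \frac{1073669}{2293647}$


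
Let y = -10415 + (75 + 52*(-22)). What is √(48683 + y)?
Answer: √37199 ≈ 192.87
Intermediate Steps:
y = -11484 (y = -10415 + (75 - 1144) = -10415 - 1069 = -11484)
√(48683 + y) = √(48683 - 11484) = √37199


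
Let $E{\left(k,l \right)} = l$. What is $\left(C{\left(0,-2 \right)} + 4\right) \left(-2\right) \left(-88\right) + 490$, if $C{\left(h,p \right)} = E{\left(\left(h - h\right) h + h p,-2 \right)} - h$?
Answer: $842$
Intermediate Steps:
$C{\left(h,p \right)} = -2 - h$
$\left(C{\left(0,-2 \right)} + 4\right) \left(-2\right) \left(-88\right) + 490 = \left(\left(-2 - 0\right) + 4\right) \left(-2\right) \left(-88\right) + 490 = \left(\left(-2 + 0\right) + 4\right) \left(-2\right) \left(-88\right) + 490 = \left(-2 + 4\right) \left(-2\right) \left(-88\right) + 490 = 2 \left(-2\right) \left(-88\right) + 490 = \left(-4\right) \left(-88\right) + 490 = 352 + 490 = 842$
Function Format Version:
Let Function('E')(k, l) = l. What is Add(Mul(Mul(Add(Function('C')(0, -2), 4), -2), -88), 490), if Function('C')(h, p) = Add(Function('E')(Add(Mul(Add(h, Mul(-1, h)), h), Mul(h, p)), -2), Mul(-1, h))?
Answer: 842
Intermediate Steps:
Function('C')(h, p) = Add(-2, Mul(-1, h))
Add(Mul(Mul(Add(Function('C')(0, -2), 4), -2), -88), 490) = Add(Mul(Mul(Add(Add(-2, Mul(-1, 0)), 4), -2), -88), 490) = Add(Mul(Mul(Add(Add(-2, 0), 4), -2), -88), 490) = Add(Mul(Mul(Add(-2, 4), -2), -88), 490) = Add(Mul(Mul(2, -2), -88), 490) = Add(Mul(-4, -88), 490) = Add(352, 490) = 842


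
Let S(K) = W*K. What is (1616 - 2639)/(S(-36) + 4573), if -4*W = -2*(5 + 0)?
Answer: -1023/4483 ≈ -0.22820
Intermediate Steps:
W = 5/2 (W = -(-1)*(5 + 0)/2 = -(-1)*5/2 = -¼*(-10) = 5/2 ≈ 2.5000)
S(K) = 5*K/2
(1616 - 2639)/(S(-36) + 4573) = (1616 - 2639)/((5/2)*(-36) + 4573) = -1023/(-90 + 4573) = -1023/4483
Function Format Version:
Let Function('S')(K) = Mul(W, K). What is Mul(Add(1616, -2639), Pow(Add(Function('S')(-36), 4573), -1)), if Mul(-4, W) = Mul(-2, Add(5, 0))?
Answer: Rational(-1023, 4483) ≈ -0.22820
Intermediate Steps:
W = Rational(5, 2) (W = Mul(Rational(-1, 4), Mul(-2, Add(5, 0))) = Mul(Rational(-1, 4), Mul(-2, 5)) = Mul(Rational(-1, 4), -10) = Rational(5, 2) ≈ 2.5000)
Function('S')(K) = Mul(Rational(5, 2), K)
Mul(Add(1616, -2639), Pow(Add(Function('S')(-36), 4573), -1)) = Mul(Add(1616, -2639), Pow(Add(Mul(Rational(5, 2), -36), 4573), -1)) = Mul(-1023, Pow(Add(-90, 4573), -1)) = Mul(-1023, Pow(4483, -1)) = Mul(-1023, Rational(1, 4483)) = Rational(-1023, 4483)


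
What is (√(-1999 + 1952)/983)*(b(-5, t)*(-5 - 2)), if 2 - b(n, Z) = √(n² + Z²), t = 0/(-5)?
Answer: 21*I*√47/983 ≈ 0.14646*I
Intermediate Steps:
t = 0 (t = 0*(-⅕) = 0)
b(n, Z) = 2 - √(Z² + n²) (b(n, Z) = 2 - √(n² + Z²) = 2 - √(Z² + n²))
(√(-1999 + 1952)/983)*(b(-5, t)*(-5 - 2)) = (√(-1999 + 1952)/983)*((2 - √(0² + (-5)²))*(-5 - 2)) = (√(-47)*(1/983))*((2 - √(0 + 25))*(-7)) = ((I*√47)*(1/983))*((2 - √25)*(-7)) = (I*√47/983)*((2 - 1*5)*(-7)) = (I*√47/983)*((2 - 5)*(-7)) = (I*√47/983)*(-3*(-7)) = (I*√47/983)*21 = 21*I*√47/983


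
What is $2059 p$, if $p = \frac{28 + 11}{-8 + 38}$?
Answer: $\frac{26767}{10} \approx 2676.7$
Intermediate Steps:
$p = \frac{13}{10}$ ($p = \frac{39}{30} = 39 \cdot \frac{1}{30} = \frac{13}{10} \approx 1.3$)
$2059 p = 2059 \cdot \frac{13}{10} = \frac{26767}{10}$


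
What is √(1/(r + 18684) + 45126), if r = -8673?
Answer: √4522533190257/10011 ≈ 212.43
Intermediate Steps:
√(1/(r + 18684) + 45126) = √(1/(-8673 + 18684) + 45126) = √(1/10011 + 45126) = √(451756387/10011) = √4522533190257/10011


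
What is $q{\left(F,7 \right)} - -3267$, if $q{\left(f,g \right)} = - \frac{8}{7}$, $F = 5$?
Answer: $\frac{22861}{7} \approx 3265.9$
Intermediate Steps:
$q{\left(f,g \right)} = - \frac{8}{7}$ ($q{\left(f,g \right)} = \left(-8\right) \frac{1}{7} = - \frac{8}{7}$)
$q{\left(F,7 \right)} - -3267 = - \frac{8}{7} - -3267 = - \frac{8}{7} + 3267 = \frac{22861}{7}$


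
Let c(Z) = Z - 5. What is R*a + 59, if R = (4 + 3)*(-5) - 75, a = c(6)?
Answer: -51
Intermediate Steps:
c(Z) = -5 + Z
a = 1 (a = -5 + 6 = 1)
R = -110 (R = 7*(-5) - 75 = -35 - 75 = -110)
R*a + 59 = -110*1 + 59 = -110 + 59 = -51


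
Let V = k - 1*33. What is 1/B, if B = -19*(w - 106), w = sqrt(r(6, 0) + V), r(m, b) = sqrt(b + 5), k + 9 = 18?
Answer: 1/(2014 - 19*sqrt(-24 + sqrt(5))) ≈ 0.00049556 + 2.181e-5*I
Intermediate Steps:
k = 9 (k = -9 + 18 = 9)
r(m, b) = sqrt(5 + b)
V = -24 (V = 9 - 1*33 = 9 - 33 = -24)
w = sqrt(-24 + sqrt(5)) (w = sqrt(sqrt(5 + 0) - 24) = sqrt(sqrt(5) - 24) = sqrt(-24 + sqrt(5)) ≈ 4.6652*I)
B = 2014 - 19*sqrt(-24 + sqrt(5)) (B = -19*(sqrt(-24 + sqrt(5)) - 106) = -19*(-106 + sqrt(-24 + sqrt(5))) = 2014 - 19*sqrt(-24 + sqrt(5)) ≈ 2014.0 - 88.638*I)
1/B = 1/(2014 - 19*sqrt(-24 + sqrt(5)))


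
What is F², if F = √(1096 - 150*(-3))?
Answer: 1546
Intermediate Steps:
F = √1546 (F = √(1096 + 450) = √1546 ≈ 39.319)
F² = (√1546)² = 1546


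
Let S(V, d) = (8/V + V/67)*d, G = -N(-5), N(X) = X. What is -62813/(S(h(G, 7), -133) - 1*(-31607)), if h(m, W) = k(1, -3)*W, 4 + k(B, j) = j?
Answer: -29459297/14879486 ≈ -1.9799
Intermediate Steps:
k(B, j) = -4 + j
G = 5 (G = -1*(-5) = 5)
h(m, W) = -7*W (h(m, W) = (-4 - 3)*W = -7*W)
S(V, d) = d*(8/V + V/67) (S(V, d) = (8/V + V*(1/67))*d = (8/V + V/67)*d = d*(8/V + V/67))
-62813/(S(h(G, 7), -133) - 1*(-31607)) = -62813/((1/67)*(-133)*(536 + (-7*7)²)/(-7*7) - 1*(-31607)) = -62813/((1/67)*(-133)*(536 + (-49)²)/(-49) + 31607) = -62813/((1/67)*(-133)*(-1/49)*(536 + 2401) + 31607) = -62813/((1/67)*(-133)*(-1/49)*2937 + 31607) = -62813/(55803/469 + 31607) = -62813/14879486/469 = -62813*469/14879486 = -29459297/14879486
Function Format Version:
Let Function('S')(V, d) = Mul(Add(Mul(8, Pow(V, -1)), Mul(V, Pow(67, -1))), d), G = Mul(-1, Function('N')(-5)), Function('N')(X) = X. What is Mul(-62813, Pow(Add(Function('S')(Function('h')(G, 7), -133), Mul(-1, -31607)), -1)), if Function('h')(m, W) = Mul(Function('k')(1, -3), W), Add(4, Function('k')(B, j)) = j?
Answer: Rational(-29459297, 14879486) ≈ -1.9799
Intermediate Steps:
Function('k')(B, j) = Add(-4, j)
G = 5 (G = Mul(-1, -5) = 5)
Function('h')(m, W) = Mul(-7, W) (Function('h')(m, W) = Mul(Add(-4, -3), W) = Mul(-7, W))
Function('S')(V, d) = Mul(d, Add(Mul(8, Pow(V, -1)), Mul(Rational(1, 67), V))) (Function('S')(V, d) = Mul(Add(Mul(8, Pow(V, -1)), Mul(V, Rational(1, 67))), d) = Mul(Add(Mul(8, Pow(V, -1)), Mul(Rational(1, 67), V)), d) = Mul(d, Add(Mul(8, Pow(V, -1)), Mul(Rational(1, 67), V))))
Mul(-62813, Pow(Add(Function('S')(Function('h')(G, 7), -133), Mul(-1, -31607)), -1)) = Mul(-62813, Pow(Add(Mul(Rational(1, 67), -133, Pow(Mul(-7, 7), -1), Add(536, Pow(Mul(-7, 7), 2))), Mul(-1, -31607)), -1)) = Mul(-62813, Pow(Add(Mul(Rational(1, 67), -133, Pow(-49, -1), Add(536, Pow(-49, 2))), 31607), -1)) = Mul(-62813, Pow(Add(Mul(Rational(1, 67), -133, Rational(-1, 49), Add(536, 2401)), 31607), -1)) = Mul(-62813, Pow(Add(Mul(Rational(1, 67), -133, Rational(-1, 49), 2937), 31607), -1)) = Mul(-62813, Pow(Add(Rational(55803, 469), 31607), -1)) = Mul(-62813, Pow(Rational(14879486, 469), -1)) = Mul(-62813, Rational(469, 14879486)) = Rational(-29459297, 14879486)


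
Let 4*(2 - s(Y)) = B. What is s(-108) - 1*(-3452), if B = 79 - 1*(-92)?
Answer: 13645/4 ≈ 3411.3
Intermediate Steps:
B = 171 (B = 79 + 92 = 171)
s(Y) = -163/4 (s(Y) = 2 - 1/4*171 = 2 - 171/4 = -163/4)
s(-108) - 1*(-3452) = -163/4 - 1*(-3452) = -163/4 + 3452 = 13645/4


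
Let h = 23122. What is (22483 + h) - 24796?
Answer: 20809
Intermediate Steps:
(22483 + h) - 24796 = (22483 + 23122) - 24796 = 45605 - 24796 = 20809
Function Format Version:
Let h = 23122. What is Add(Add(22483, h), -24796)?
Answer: 20809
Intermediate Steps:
Add(Add(22483, h), -24796) = Add(Add(22483, 23122), -24796) = Add(45605, -24796) = 20809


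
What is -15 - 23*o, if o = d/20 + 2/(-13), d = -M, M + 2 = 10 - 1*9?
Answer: -3279/260 ≈ -12.612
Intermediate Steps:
M = -1 (M = -2 + (10 - 1*9) = -2 + (10 - 9) = -2 + 1 = -1)
d = 1 (d = -1*(-1) = 1)
o = -27/260 (o = 1/20 + 2/(-13) = 1*(1/20) + 2*(-1/13) = 1/20 - 2/13 = -27/260 ≈ -0.10385)
-15 - 23*o = -15 - 23*(-27/260) = -15 + 621/260 = -3279/260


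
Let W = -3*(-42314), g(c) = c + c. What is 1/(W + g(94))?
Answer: 1/127130 ≈ 7.8660e-6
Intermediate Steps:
g(c) = 2*c
W = 126942
1/(W + g(94)) = 1/(126942 + 2*94) = 1/(126942 + 188) = 1/127130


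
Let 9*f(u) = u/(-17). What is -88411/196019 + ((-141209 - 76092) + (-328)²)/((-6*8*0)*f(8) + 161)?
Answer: -21520850794/31559059 ≈ -681.92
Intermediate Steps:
f(u) = -u/153 (f(u) = (u/(-17))/9 = (u*(-1/17))/9 = (-u/17)/9 = -u/153)
-88411/196019 + ((-141209 - 76092) + (-328)²)/((-6*8*0)*f(8) + 161) = -88411/196019 + ((-141209 - 76092) + (-328)²)/((-6*8*0)*(-1/153*8) + 161) = -88411*1/196019 + (-217301 + 107584)/(-48*0*(-8/153) + 161) = -88411/196019 - 109717/(0*(-8/153) + 161) = -88411/196019 - 109717/(0 + 161) = -88411/196019 - 109717/161 = -21520850794/31559059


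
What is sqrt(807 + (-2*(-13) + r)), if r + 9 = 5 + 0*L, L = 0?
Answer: sqrt(829) ≈ 28.792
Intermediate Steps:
r = -4 (r = -9 + (5 + 0*0) = -9 + (5 + 0) = -9 + 5 = -4)
sqrt(807 + (-2*(-13) + r)) = sqrt(807 + (-2*(-13) - 4)) = sqrt(807 + (26 - 4)) = sqrt(807 + 22) = sqrt(829)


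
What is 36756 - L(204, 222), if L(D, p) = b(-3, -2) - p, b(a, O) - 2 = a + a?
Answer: 36982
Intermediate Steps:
b(a, O) = 2 + 2*a (b(a, O) = 2 + (a + a) = 2 + 2*a)
L(D, p) = -4 - p (L(D, p) = (2 + 2*(-3)) - p = (2 - 6) - p = -4 - p)
36756 - L(204, 222) = 36756 - (-4 - 1*222) = 36756 - (-4 - 222) = 36756 - 1*(-226) = 36756 + 226 = 36982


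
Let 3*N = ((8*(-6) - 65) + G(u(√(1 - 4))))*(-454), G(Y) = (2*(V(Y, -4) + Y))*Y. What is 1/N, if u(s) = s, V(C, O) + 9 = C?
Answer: -3*I/(-56750*I + 8172*√3) ≈ 4.9767e-5 - 1.2413e-5*I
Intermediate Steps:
V(C, O) = -9 + C
G(Y) = Y*(-18 + 4*Y) (G(Y) = (2*((-9 + Y) + Y))*Y = (2*(-9 + 2*Y))*Y = (-18 + 4*Y)*Y = Y*(-18 + 4*Y))
N = 51302/3 - 908*I*√3*(-9 + 2*I*√3)/3 (N = (((8*(-6) - 65) + 2*√(1 - 4)*(-9 + 2*√(1 - 4)))*(-454))/3 = (((-48 - 65) + 2*√(-3)*(-9 + 2*√(-3)))*(-454))/3 = ((-113 + 2*(I*√3)*(-9 + 2*(I*√3)))*(-454))/3 = ((-113 + 2*(I*√3)*(-9 + 2*I*√3))*(-454))/3 = ((-113 + 2*I*√3*(-9 + 2*I*√3))*(-454))/3 = (51302 - 908*I*√3*(-9 + 2*I*√3))/3 = 51302/3 - 908*I*√3*(-9 + 2*I*√3)/3 ≈ 18917.0 + 4718.1*I)
1/N = 1/(56750/3 + 2724*I*√3)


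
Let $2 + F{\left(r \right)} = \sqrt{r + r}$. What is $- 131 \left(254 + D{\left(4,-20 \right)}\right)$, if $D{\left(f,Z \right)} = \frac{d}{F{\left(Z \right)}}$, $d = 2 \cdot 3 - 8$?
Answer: $- \frac{366145}{11} - \frac{131 i \sqrt{10}}{11} \approx -33286.0 - 37.66 i$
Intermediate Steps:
$d = -2$ ($d = 6 - 8 = -2$)
$F{\left(r \right)} = -2 + \sqrt{2} \sqrt{r}$ ($F{\left(r \right)} = -2 + \sqrt{r + r} = -2 + \sqrt{2 r} = -2 + \sqrt{2} \sqrt{r}$)
$D{\left(f,Z \right)} = - \frac{2}{-2 + \sqrt{2} \sqrt{Z}}$
$- 131 \left(254 + D{\left(4,-20 \right)}\right) = - 131 \left(254 - \frac{2}{-2 + \sqrt{2} \sqrt{-20}}\right) = - 131 \left(254 - \frac{2}{-2 + \sqrt{2} \cdot 2 i \sqrt{5}}\right) = - 131 \left(254 - \frac{2}{-2 + 2 i \sqrt{10}}\right) = -33274 + \frac{262}{-2 + 2 i \sqrt{10}}$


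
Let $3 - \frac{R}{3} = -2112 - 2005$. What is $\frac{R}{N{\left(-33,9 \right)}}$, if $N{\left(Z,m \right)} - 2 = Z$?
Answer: $- \frac{12360}{31} \approx -398.71$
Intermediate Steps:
$R = 12360$ ($R = 9 - 3 \left(-2112 - 2005\right) = 9 - -12351 = 9 + 12351 = 12360$)
$N{\left(Z,m \right)} = 2 + Z$
$\frac{R}{N{\left(-33,9 \right)}} = \frac{12360}{2 - 33} = \frac{12360}{-31} = 12360 \left(- \frac{1}{31}\right) = - \frac{12360}{31}$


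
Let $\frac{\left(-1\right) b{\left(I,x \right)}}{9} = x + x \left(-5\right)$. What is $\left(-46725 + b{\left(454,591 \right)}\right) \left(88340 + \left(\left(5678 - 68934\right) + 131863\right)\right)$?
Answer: $-3994144203$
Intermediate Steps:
$b{\left(I,x \right)} = 36 x$ ($b{\left(I,x \right)} = - 9 \left(x + x \left(-5\right)\right) = - 9 \left(x - 5 x\right) = - 9 \left(- 4 x\right) = 36 x$)
$\left(-46725 + b{\left(454,591 \right)}\right) \left(88340 + \left(\left(5678 - 68934\right) + 131863\right)\right) = \left(-46725 + 36 \cdot 591\right) \left(88340 + \left(\left(5678 - 68934\right) + 131863\right)\right) = \left(-46725 + 21276\right) \left(88340 + \left(-63256 + 131863\right)\right) = - 25449 \left(88340 + 68607\right) = \left(-25449\right) 156947 = -3994144203$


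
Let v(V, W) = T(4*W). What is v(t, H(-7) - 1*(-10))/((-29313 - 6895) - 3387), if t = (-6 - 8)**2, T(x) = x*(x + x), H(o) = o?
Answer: -288/39595 ≈ -0.0072736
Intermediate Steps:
T(x) = 2*x**2 (T(x) = x*(2*x) = 2*x**2)
t = 196 (t = (-14)**2 = 196)
v(V, W) = 32*W**2 (v(V, W) = 2*(4*W)**2 = 2*(16*W**2) = 32*W**2)
v(t, H(-7) - 1*(-10))/((-29313 - 6895) - 3387) = (32*(-7 - 1*(-10))**2)/((-29313 - 6895) - 3387) = (32*(-7 + 10)**2)/(-36208 - 3387) = (32*3**2)/(-39595) = (32*9)*(-1/39595) = 288*(-1/39595) = -288/39595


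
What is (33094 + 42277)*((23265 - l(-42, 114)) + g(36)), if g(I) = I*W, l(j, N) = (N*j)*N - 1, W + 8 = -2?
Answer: 42866351798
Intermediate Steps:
W = -10 (W = -8 - 2 = -10)
l(j, N) = -1 + j*N² (l(j, N) = j*N² - 1 = -1 + j*N²)
g(I) = -10*I (g(I) = I*(-10) = -10*I)
(33094 + 42277)*((23265 - l(-42, 114)) + g(36)) = (33094 + 42277)*((23265 - (-1 - 42*114²)) - 10*36) = 75371*((23265 - (-1 - 42*12996)) - 360) = 75371*((23265 - (-1 - 545832)) - 360) = 75371*((23265 - 1*(-545833)) - 360) = 75371*((23265 + 545833) - 360) = 75371*(569098 - 360) = 75371*568738 = 42866351798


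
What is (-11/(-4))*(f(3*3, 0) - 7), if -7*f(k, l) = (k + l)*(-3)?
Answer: -121/14 ≈ -8.6429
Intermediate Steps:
f(k, l) = 3*k/7 + 3*l/7 (f(k, l) = -(k + l)*(-3)/7 = -(-3*k - 3*l)/7 = 3*k/7 + 3*l/7)
(-11/(-4))*(f(3*3, 0) - 7) = (-11/(-4))*((3*(3*3)/7 + (3/7)*0) - 7) = (-11*(-¼))*(((3/7)*9 + 0) - 7) = 11*((27/7 + 0) - 7)/4 = 11*(27/7 - 7)/4 = (11/4)*(-22/7) = -121/14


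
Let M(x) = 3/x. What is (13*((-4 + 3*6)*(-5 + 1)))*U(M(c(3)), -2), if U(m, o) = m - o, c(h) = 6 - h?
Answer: -2184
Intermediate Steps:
(13*((-4 + 3*6)*(-5 + 1)))*U(M(c(3)), -2) = (13*((-4 + 3*6)*(-5 + 1)))*(3/(6 - 1*3) - 1*(-2)) = (13*((-4 + 18)*(-4)))*(3/(6 - 3) + 2) = (13*(14*(-4)))*(3/3 + 2) = (13*(-56))*(3*(⅓) + 2) = -728*(1 + 2) = -728*3 = -2184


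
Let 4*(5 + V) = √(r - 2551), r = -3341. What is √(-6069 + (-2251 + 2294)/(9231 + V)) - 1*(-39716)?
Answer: 39716 + √((-111985102 - 6069*I*√1473)/(18452 + I*√1473)) ≈ 39716.0 - 77.904*I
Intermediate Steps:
V = -5 + I*√1473/2 (V = -5 + √(-3341 - 2551)/4 = -5 + √(-5892)/4 = -5 + (2*I*√1473)/4 = -5 + I*√1473/2 ≈ -5.0 + 19.19*I)
√(-6069 + (-2251 + 2294)/(9231 + V)) - 1*(-39716) = √(-6069 + (-2251 + 2294)/(9231 + (-5 + I*√1473/2))) - 1*(-39716) = √(-6069 + 43/(9226 + I*√1473/2)) + 39716 = 39716 + √(-6069 + 43/(9226 + I*√1473/2))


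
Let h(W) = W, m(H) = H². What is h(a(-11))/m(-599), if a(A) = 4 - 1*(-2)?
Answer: 6/358801 ≈ 1.6722e-5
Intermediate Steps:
a(A) = 6 (a(A) = 4 + 2 = 6)
h(a(-11))/m(-599) = 6/((-599)²) = 6/358801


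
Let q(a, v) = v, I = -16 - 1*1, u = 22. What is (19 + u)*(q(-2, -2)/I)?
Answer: 82/17 ≈ 4.8235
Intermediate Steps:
I = -17 (I = -16 - 1 = -17)
(19 + u)*(q(-2, -2)/I) = (19 + 22)*(-2/(-17)) = 41*(-2*(-1/17)) = 41*(2/17) = 82/17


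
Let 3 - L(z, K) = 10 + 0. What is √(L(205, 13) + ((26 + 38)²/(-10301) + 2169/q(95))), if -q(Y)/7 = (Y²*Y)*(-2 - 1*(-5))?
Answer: I*√3132918013492087170/650765675 ≈ 2.7199*I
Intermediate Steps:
q(Y) = -21*Y³ (q(Y) = -7*Y²*Y*(-2 - 1*(-5)) = -7*Y³*(-2 + 5) = -7*Y³*3 = -21*Y³)
L(z, K) = -7 (L(z, K) = 3 - (10 + 0) = 3 - 1*10 = 3 - 10 = -7)
√(L(205, 13) + ((26 + 38)²/(-10301) + 2169/q(95))) = √(-7 + ((26 + 38)²/(-10301) + 2169/((-21*95³)))) = √(-7 + (64²*(-1/10301) + 2169/((-21*857375)))) = √(-7 + (4096*(-1/10301) + 2169/(-18004875))) = √(-7 + (-4096/10301 + 2169*(-1/18004875))) = √(-7 + (-4096/10301 - 723/6001625)) = √(-7 - 24590103623/61822739125) = √(-457349277498/61822739125) = I*√3132918013492087170/650765675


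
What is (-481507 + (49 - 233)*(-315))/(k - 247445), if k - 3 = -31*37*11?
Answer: 423547/260059 ≈ 1.6287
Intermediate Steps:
k = -12614 (k = 3 - 31*37*11 = 3 - 1147*11 = 3 - 12617 = -12614)
(-481507 + (49 - 233)*(-315))/(k - 247445) = (-481507 + (49 - 233)*(-315))/(-12614 - 247445) = (-481507 - 184*(-315))/(-260059) = (-481507 + 57960)*(-1/260059) = -423547*(-1/260059) = 423547/260059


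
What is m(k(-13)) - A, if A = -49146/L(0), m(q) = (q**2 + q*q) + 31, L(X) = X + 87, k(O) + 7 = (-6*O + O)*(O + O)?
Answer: 167046203/29 ≈ 5.7602e+6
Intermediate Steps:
k(O) = -7 - 10*O**2 (k(O) = -7 + (-6*O + O)*(O + O) = -7 + (-5*O)*(2*O) = -7 - 10*O**2)
L(X) = 87 + X
m(q) = 31 + 2*q**2 (m(q) = (q**2 + q**2) + 31 = 2*q**2 + 31 = 31 + 2*q**2)
A = -16382/29 (A = -49146/(87 + 0) = -49146/87 = -49146*1/87 = -16382/29 ≈ -564.90)
m(k(-13)) - A = (31 + 2*(-7 - 10*(-13)**2)**2) - 1*(-16382/29) = (31 + 2*(-7 - 10*169)**2) + 16382/29 = (31 + 2*(-7 - 1690)**2) + 16382/29 = (31 + 2*(-1697)**2) + 16382/29 = (31 + 2*2879809) + 16382/29 = (31 + 5759618) + 16382/29 = 5759649 + 16382/29 = 167046203/29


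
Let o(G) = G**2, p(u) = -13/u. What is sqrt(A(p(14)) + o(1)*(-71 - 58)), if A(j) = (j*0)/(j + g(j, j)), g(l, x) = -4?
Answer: I*sqrt(129) ≈ 11.358*I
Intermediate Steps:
A(j) = 0 (A(j) = (j*0)/(j - 4) = 0/(-4 + j) = 0)
sqrt(A(p(14)) + o(1)*(-71 - 58)) = sqrt(0 + 1**2*(-71 - 58)) = sqrt(0 + 1*(-129)) = sqrt(0 - 129) = sqrt(-129) = I*sqrt(129)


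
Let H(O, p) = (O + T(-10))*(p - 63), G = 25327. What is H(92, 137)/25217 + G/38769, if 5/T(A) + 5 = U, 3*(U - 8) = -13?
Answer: 1783703827/1955275746 ≈ 0.91225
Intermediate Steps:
U = 11/3 (U = 8 + (1/3)*(-13) = 8 - 13/3 = 11/3 ≈ 3.6667)
T(A) = -15/4 (T(A) = 5/(-5 + 11/3) = 5/(-4/3) = 5*(-3/4) = -15/4)
H(O, p) = (-63 + p)*(-15/4 + O) (H(O, p) = (O - 15/4)*(p - 63) = (-15/4 + O)*(-63 + p) = (-63 + p)*(-15/4 + O))
H(92, 137)/25217 + G/38769 = (945/4 - 63*92 - 15/4*137 + 92*137)/25217 + 25327/38769 = (945/4 - 5796 - 2055/4 + 12604)*(1/25217) + 25327*(1/38769) = (13061/2)*(1/25217) + 25327/38769 = 13061/50434 + 25327/38769 = 1783703827/1955275746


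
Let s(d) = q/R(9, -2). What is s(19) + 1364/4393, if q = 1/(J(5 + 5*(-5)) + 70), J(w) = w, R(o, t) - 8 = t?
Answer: 413593/1317900 ≈ 0.31383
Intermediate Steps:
R(o, t) = 8 + t
q = 1/50 (q = 1/((5 + 5*(-5)) + 70) = 1/((5 - 25) + 70) = 1/(-20 + 70) = 1/50 ≈ 0.020000)
s(d) = 1/300 (s(d) = 1/(50*(8 - 2)) = (1/50)/6 = (1/50)*(⅙) = 1/300)
s(19) + 1364/4393 = 1/300 + 1364/4393 = 413593/1317900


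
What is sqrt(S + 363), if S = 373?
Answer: 4*sqrt(46) ≈ 27.129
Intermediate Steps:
sqrt(S + 363) = sqrt(373 + 363) = sqrt(736) = 4*sqrt(46)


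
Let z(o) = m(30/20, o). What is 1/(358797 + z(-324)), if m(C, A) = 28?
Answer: 1/358825 ≈ 2.7869e-6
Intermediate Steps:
z(o) = 28
1/(358797 + z(-324)) = 1/(358797 + 28) = 1/358825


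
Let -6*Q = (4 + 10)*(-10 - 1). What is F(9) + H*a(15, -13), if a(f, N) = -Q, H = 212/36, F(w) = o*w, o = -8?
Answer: -6025/27 ≈ -223.15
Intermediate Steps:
F(w) = -8*w
H = 53/9 (H = 212*(1/36) = 53/9 ≈ 5.8889)
Q = 77/3 (Q = -(4 + 10)*(-10 - 1)/6 = -7*(-11)/3 = -⅙*(-154) = 77/3 ≈ 25.667)
a(f, N) = -77/3 (a(f, N) = -1*77/3 = -77/3)
F(9) + H*a(15, -13) = -8*9 + (53/9)*(-77/3) = -72 - 4081/27 = -6025/27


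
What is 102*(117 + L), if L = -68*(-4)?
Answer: 39678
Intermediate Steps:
L = 272
102*(117 + L) = 102*(117 + 272) = 102*389 = 39678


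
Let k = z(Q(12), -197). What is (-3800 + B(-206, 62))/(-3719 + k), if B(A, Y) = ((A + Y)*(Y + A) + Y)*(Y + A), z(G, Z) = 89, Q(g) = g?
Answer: 1499356/1815 ≈ 826.09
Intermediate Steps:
k = 89
B(A, Y) = (A + Y)*(Y + (A + Y)**2) (B(A, Y) = ((A + Y)*(A + Y) + Y)*(A + Y) = ((A + Y)**2 + Y)*(A + Y) = (Y + (A + Y)**2)*(A + Y) = (A + Y)*(Y + (A + Y)**2))
(-3800 + B(-206, 62))/(-3719 + k) = (-3800 + (62**2 - 206*62 - 206*(-206 + 62)**2 + 62*(-206 + 62)**2))/(-3719 + 89) = (-3800 + (3844 - 12772 - 206*(-144)**2 + 62*(-144)**2))/(-3630) = (-3800 + (3844 - 12772 - 206*20736 + 62*20736))*(-1/3630) = (-3800 + (3844 - 12772 - 4271616 + 1285632))*(-1/3630) = (-3800 - 2994912)*(-1/3630) = -2998712*(-1/3630) = 1499356/1815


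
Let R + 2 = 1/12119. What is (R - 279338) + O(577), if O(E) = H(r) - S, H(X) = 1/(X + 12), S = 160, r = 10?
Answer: -74519718859/266618 ≈ -2.7950e+5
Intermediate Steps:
H(X) = 1/(12 + X)
R = -24237/12119 (R = -2 + 1/12119 = -24237/12119 ≈ -1.9999)
O(E) = -3519/22 (O(E) = 1/(12 + 10) - 1*160 = 1/22 - 160 = -3519/22)
(R - 279338) + O(577) = (-24237/12119 - 279338) - 3519/22 = -3385321459/12119 - 3519/22 = -74519718859/266618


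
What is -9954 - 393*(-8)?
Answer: -6810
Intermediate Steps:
-9954 - 393*(-8) = -9954 - 1*(-3144) = -9954 + 3144 = -6810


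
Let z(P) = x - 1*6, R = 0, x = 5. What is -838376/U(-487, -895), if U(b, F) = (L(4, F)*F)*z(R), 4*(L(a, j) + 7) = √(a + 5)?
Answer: 3353504/22375 ≈ 149.88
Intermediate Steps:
L(a, j) = -7 + √(5 + a)/4 (L(a, j) = -7 + √(a + 5)/4 = -7 + √(5 + a)/4)
z(P) = -1 (z(P) = 5 - 1*6 = 5 - 6 = -1)
U(b, F) = 25*F/4 (U(b, F) = ((-7 + √(5 + 4)/4)*F)*(-1) = ((-7 + √9/4)*F)*(-1) = ((-7 + (¼)*3)*F)*(-1) = ((-7 + ¾)*F)*(-1) = -25*F/4*(-1) = 25*F/4)
-838376/U(-487, -895) = -838376/((25/4)*(-895)) = -838376/(-22375/4) = -838376*(-4/22375) = 3353504/22375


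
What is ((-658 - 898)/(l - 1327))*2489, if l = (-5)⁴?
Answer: 1936442/351 ≈ 5516.9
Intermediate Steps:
l = 625
((-658 - 898)/(l - 1327))*2489 = ((-658 - 898)/(625 - 1327))*2489 = -1556/(-702)*2489 = -1556*(-1/702)*2489 = (778/351)*2489 = 1936442/351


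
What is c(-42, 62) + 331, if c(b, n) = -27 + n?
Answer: 366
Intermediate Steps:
c(-42, 62) + 331 = (-27 + 62) + 331 = 35 + 331 = 366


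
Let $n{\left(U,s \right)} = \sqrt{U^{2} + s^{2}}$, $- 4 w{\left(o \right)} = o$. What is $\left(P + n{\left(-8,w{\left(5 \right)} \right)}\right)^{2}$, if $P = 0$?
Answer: $\frac{1049}{16} \approx 65.563$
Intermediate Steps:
$w{\left(o \right)} = - \frac{o}{4}$
$\left(P + n{\left(-8,w{\left(5 \right)} \right)}\right)^{2} = \left(0 + \sqrt{\left(-8\right)^{2} + \left(\left(- \frac{1}{4}\right) 5\right)^{2}}\right)^{2} = \left(0 + \sqrt{64 + \left(- \frac{5}{4}\right)^{2}}\right)^{2} = \left(0 + \sqrt{64 + \frac{25}{16}}\right)^{2} = \left(0 + \sqrt{\frac{1049}{16}}\right)^{2} = \left(0 + \frac{\sqrt{1049}}{4}\right)^{2} = \left(\frac{\sqrt{1049}}{4}\right)^{2} = \frac{1049}{16}$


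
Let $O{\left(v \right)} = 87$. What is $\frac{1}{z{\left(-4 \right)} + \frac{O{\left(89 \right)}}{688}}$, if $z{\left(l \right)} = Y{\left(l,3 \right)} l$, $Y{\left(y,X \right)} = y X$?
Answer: $\frac{688}{33111} \approx 0.020779$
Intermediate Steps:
$Y{\left(y,X \right)} = X y$
$z{\left(l \right)} = 3 l^{2}$ ($z{\left(l \right)} = 3 l l = 3 l^{2}$)
$\frac{1}{z{\left(-4 \right)} + \frac{O{\left(89 \right)}}{688}} = \frac{1}{3 \left(-4\right)^{2} + \frac{87}{688}} = \frac{1}{3 \cdot 16 + 87 \cdot \frac{1}{688}} = \frac{1}{48 + \frac{87}{688}} = \frac{1}{\frac{33111}{688}} = \frac{688}{33111}$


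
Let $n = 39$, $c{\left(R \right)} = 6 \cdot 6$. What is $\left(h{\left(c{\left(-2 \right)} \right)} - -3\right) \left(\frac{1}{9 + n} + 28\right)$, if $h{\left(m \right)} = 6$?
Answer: $\frac{4035}{16} \approx 252.19$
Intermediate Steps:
$c{\left(R \right)} = 36$
$\left(h{\left(c{\left(-2 \right)} \right)} - -3\right) \left(\frac{1}{9 + n} + 28\right) = \left(6 - -3\right) \left(\frac{1}{9 + 39} + 28\right) = \left(6 + 3\right) \left(\frac{1}{48} + 28\right) = 9 \left(\frac{1}{48} + 28\right) = 9 \cdot \frac{1345}{48} = \frac{4035}{16}$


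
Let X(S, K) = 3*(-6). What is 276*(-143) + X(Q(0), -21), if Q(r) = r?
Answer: -39486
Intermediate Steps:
X(S, K) = -18
276*(-143) + X(Q(0), -21) = 276*(-143) - 18 = -39468 - 18 = -39486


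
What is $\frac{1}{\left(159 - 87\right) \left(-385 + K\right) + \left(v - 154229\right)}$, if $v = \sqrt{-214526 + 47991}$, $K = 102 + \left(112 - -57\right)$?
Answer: $- \frac{162437}{26385945504} - \frac{i \sqrt{166535}}{26385945504} \approx -6.1562 \cdot 10^{-6} - 1.5466 \cdot 10^{-8} i$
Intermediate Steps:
$K = 271$ ($K = 102 + \left(112 + 57\right) = 102 + 169 = 271$)
$v = i \sqrt{166535}$ ($v = \sqrt{-166535} = i \sqrt{166535} \approx 408.09 i$)
$\frac{1}{\left(159 - 87\right) \left(-385 + K\right) + \left(v - 154229\right)} = \frac{1}{\left(159 - 87\right) \left(-385 + 271\right) - \left(154229 - i \sqrt{166535}\right)} = \frac{1}{72 \left(-114\right) - \left(154229 - i \sqrt{166535}\right)} = \frac{1}{-8208 - \left(154229 - i \sqrt{166535}\right)} = \frac{1}{-162437 + i \sqrt{166535}}$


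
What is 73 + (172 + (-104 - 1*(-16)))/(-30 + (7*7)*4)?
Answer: 6101/83 ≈ 73.506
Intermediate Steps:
73 + (172 + (-104 - 1*(-16)))/(-30 + (7*7)*4) = 73 + (172 + (-104 + 16))/(-30 + 49*4) = 73 + (172 - 88)/(-30 + 196) = 73 + 84/166 = 73 + 84*(1/166) = 73 + 42/83 = 6101/83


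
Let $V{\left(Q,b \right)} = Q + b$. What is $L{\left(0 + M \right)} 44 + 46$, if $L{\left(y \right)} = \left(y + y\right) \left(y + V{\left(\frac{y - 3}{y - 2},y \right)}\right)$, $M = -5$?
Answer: $\frac{27602}{7} \approx 3943.1$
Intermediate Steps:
$L{\left(y \right)} = 2 y \left(2 y + \frac{-3 + y}{-2 + y}\right)$ ($L{\left(y \right)} = \left(y + y\right) \left(y + \left(\frac{y - 3}{y - 2} + y\right)\right) = 2 y \left(y + \left(\frac{-3 + y}{-2 + y} + y\right)\right) = 2 y \left(y + \left(y + \frac{-3 + y}{-2 + y}\right)\right) = 2 y \left(2 y + \frac{-3 + y}{-2 + y}\right)$)
$L{\left(0 + M \right)} 44 + 46 = \frac{2 \left(0 - 5\right) \left(-3 + \left(0 - 5\right) + 2 \left(0 - 5\right) \left(-2 + \left(0 - 5\right)\right)\right)}{-2 + \left(0 - 5\right)} 44 + 46 = 2 \left(-5\right) \frac{1}{-2 - 5} \left(-3 - 5 + 2 \left(-5\right) \left(-2 - 5\right)\right) 44 + 46 = 2 \left(-5\right) \frac{1}{-7} \left(-3 - 5 + 2 \left(-5\right) \left(-7\right)\right) 44 + 46 = 2 \left(-5\right) \left(- \frac{1}{7}\right) \left(-3 - 5 + 70\right) 44 + 46 = 2 \left(-5\right) \left(- \frac{1}{7}\right) 62 \cdot 44 + 46 = \frac{620}{7} \cdot 44 + 46 = \frac{27280}{7} + 46 = \frac{27602}{7}$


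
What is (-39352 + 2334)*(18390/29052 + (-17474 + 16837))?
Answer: 57031578101/2421 ≈ 2.3557e+7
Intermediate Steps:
(-39352 + 2334)*(18390/29052 + (-17474 + 16837)) = -37018*(18390*(1/29052) - 637) = -37018*(3065/4842 - 637) = -37018*(-3081289/4842) = 57031578101/2421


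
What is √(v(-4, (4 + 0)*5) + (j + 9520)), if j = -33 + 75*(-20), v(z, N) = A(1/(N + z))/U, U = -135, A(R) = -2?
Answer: √16173705/45 ≈ 89.370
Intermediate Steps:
v(z, N) = 2/135 (v(z, N) = -2/(-135) = -2*(-1/135) = 2/135)
j = -1533 (j = -33 - 1500 = -1533)
√(v(-4, (4 + 0)*5) + (j + 9520)) = √(2/135 + (-1533 + 9520)) = √(2/135 + 7987) = √(1078247/135) = √16173705/45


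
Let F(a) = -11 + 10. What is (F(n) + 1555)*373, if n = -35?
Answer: 579642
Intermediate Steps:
F(a) = -1
(F(n) + 1555)*373 = (-1 + 1555)*373 = 1554*373 = 579642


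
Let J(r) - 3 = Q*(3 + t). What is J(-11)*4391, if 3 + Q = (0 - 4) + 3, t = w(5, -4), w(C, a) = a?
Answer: 30737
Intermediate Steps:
t = -4
Q = -4 (Q = -3 + ((0 - 4) + 3) = -3 + (-4 + 3) = -3 - 1 = -4)
J(r) = 7 (J(r) = 3 - 4*(3 - 4) = 3 - 4*(-1) = 3 + 4 = 7)
J(-11)*4391 = 7*4391 = 30737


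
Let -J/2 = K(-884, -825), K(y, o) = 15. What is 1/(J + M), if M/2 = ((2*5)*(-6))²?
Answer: 1/7170 ≈ 0.00013947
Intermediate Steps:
J = -30 (J = -2*15 = -30)
M = 7200 (M = 2*((2*5)*(-6))² = 2*(10*(-6))² = 2*(-60)² = 2*3600 = 7200)
1/(J + M) = 1/(-30 + 7200) = 1/7170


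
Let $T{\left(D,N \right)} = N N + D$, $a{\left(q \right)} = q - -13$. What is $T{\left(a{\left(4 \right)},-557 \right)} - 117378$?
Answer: $192888$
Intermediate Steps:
$a{\left(q \right)} = 13 + q$ ($a{\left(q \right)} = q + 13 = 13 + q$)
$T{\left(D,N \right)} = D + N^{2}$ ($T{\left(D,N \right)} = N^{2} + D = D + N^{2}$)
$T{\left(a{\left(4 \right)},-557 \right)} - 117378 = \left(\left(13 + 4\right) + \left(-557\right)^{2}\right) - 117378 = \left(17 + 310249\right) - 117378 = 310266 - 117378 = 192888$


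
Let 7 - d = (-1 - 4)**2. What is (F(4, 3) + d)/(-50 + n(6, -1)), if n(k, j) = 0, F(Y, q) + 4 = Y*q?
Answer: 1/5 ≈ 0.20000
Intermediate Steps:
F(Y, q) = -4 + Y*q
d = -18 (d = 7 - (-1 - 4)**2 = 7 - 1*(-5)**2 = 7 - 1*25 = 7 - 25 = -18)
(F(4, 3) + d)/(-50 + n(6, -1)) = ((-4 + 4*3) - 18)/(-50 + 0) = ((-4 + 12) - 18)/(-50) = (8 - 18)*(-1/50) = -10*(-1/50) = 1/5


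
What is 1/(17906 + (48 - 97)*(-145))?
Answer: 1/25011 ≈ 3.9982e-5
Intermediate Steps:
1/(17906 + (48 - 97)*(-145)) = 1/(17906 - 49*(-145)) = 1/(17906 + 7105) = 1/25011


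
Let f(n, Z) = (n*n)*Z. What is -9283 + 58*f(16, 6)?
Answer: 79805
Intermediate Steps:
f(n, Z) = Z*n² (f(n, Z) = n²*Z = Z*n²)
-9283 + 58*f(16, 6) = -9283 + 58*(6*16²) = -9283 + 58*(6*256) = -9283 + 58*1536 = -9283 + 89088 = 79805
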